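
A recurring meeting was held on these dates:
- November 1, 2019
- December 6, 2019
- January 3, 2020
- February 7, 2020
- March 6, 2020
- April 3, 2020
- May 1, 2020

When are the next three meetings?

June 5, 2020; July 3, 2020; August 7, 2020

All dates are Fridays, 35, 28, 35, 28, 28, 28 days apart.
Specifically, the 1st Friday of each month.
1st Friday of June 2020: June 5, 2020.
July 2020 — 1st Friday is July 3, 2020.
1st Friday of August 2020: August 7, 2020.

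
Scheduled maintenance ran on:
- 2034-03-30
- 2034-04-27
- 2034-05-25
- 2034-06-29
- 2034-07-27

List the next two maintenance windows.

Every date is a Thursday; gaps 28, 28, 35, 28 days.
Each is the last Thursday of its month (at least one falls on the 29th or later, ruling out '4th Thursday').
August 2034 ends with Thursday 2034-08-31.
Last Thursday of September 2034: 2034-09-28.

2034-08-31, 2034-09-28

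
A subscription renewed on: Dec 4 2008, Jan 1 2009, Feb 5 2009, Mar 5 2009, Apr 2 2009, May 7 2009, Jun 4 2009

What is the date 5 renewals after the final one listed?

Gaps: 28, 35, 28, 28, 35, 28 days — a mix of 28 and 35. Every date is a Thursday.
Each is the 1st Thursday of its month.
July 2009 — 1st Thursday is Jul 2 2009.
1st Thursday of August 2009: Aug 6 2009.
September 2009 — 1st Thursday is Sep 3 2009.
1st Thursday of October 2009: Oct 1 2009.
1st Thursday of November 2009: Nov 5 2009.

Nov 5 2009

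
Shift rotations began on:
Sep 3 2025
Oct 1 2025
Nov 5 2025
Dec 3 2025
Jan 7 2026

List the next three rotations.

Feb 4 2026, Mar 4 2026, Apr 1 2026

Gaps: 28, 35, 28, 35 days — a mix of 28 and 35. Every date is a Wednesday.
Each is the 1st Wednesday of its month.
February 2026 — 1st Wednesday is Feb 4 2026.
March 2026 — 1st Wednesday is Mar 4 2026.
April 2026 — 1st Wednesday is Apr 1 2026.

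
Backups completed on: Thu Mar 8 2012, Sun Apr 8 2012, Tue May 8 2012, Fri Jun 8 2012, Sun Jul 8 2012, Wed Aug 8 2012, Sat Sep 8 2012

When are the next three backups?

Each date is the 8th; the gaps (31, 30, 31, 30, 31, 31) track the month lengths.
The rule is the 8th of each month.
October 2012: Mon Oct 8 2012.
Next: November 2012 → Thu Nov 8 2012.
December 2012: Sat Dec 8 2012.

Mon Oct 8 2012, Thu Nov 8 2012, Sat Dec 8 2012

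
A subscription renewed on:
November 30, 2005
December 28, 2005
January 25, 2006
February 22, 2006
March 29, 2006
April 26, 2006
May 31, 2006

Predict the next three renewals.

June 28, 2006; July 26, 2006; August 30, 2006

These are Wednesdays with 28, 28, 28, 35, 28, 35-day gaps.
Each is the final Wednesday of its month — November 30, 2005 is past the 28th, so '4th Wednesday' doesn't fit.
Last Wednesday of June 2006: June 28, 2006.
July 2006 ends with Wednesday July 26, 2006.
Last Wednesday of August 2006: August 30, 2006.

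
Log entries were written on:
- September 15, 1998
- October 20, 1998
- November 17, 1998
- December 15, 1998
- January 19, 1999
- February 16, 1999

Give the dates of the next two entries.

Gaps: 35, 28, 28, 35, 28 days — a mix of 28 and 35. Every date is a Tuesday.
Each is the 3rd Tuesday of its month.
March 1999 — 3rd Tuesday is March 16, 1999.
3rd Tuesday of April 1999: April 20, 1999.

March 16, 1999; April 20, 1999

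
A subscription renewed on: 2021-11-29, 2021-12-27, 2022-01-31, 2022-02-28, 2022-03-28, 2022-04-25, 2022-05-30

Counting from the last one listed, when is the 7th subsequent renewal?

2022-12-26

These are Mondays with 28, 35, 28, 28, 28, 35-day gaps.
Each is the final Monday of its month — 2021-11-29 is past the 28th, so '4th Monday' doesn't fit.
June 2022 ends with Monday 2022-06-27.
Last Monday of July 2022: 2022-07-25.
August 2022 ends with Monday 2022-08-29.
Last Monday of September 2022: 2022-09-26.
October 2022 ends with Monday 2022-10-31.
November 2022 ends with Monday 2022-11-28.
Last Monday of December 2022: 2022-12-26.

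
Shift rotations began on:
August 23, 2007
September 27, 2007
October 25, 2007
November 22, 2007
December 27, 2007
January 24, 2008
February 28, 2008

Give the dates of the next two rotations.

March 27, 2008; April 24, 2008

These are Thursdays at 28- or 35-day spacing (35, 28, 28, 35, 28, 35).
The pattern: 4th Thursday of the month.
4th Thursday of March 2008: March 27, 2008.
April 2008 — 4th Thursday is April 24, 2008.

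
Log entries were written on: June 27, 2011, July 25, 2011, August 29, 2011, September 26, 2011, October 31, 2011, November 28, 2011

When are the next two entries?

These are Mondays with 28, 35, 28, 35, 28-day gaps.
Each is the final Monday of its month — August 29, 2011 is past the 28th, so '4th Monday' doesn't fit.
December 2011 ends with Monday December 26, 2011.
January 2012 ends with Monday January 30, 2012.

December 26, 2011; January 30, 2012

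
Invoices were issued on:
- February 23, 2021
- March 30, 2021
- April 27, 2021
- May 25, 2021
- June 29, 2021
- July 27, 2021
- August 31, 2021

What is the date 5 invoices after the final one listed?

These are Tuesdays with 35, 28, 28, 35, 28, 35-day gaps.
Each is the final Tuesday of its month — March 30, 2021 is past the 28th, so '4th Tuesday' doesn't fit.
Last Tuesday of September 2021: September 28, 2021.
October 2021 ends with Tuesday October 26, 2021.
Last Tuesday of November 2021: November 30, 2021.
Last Tuesday of December 2021: December 28, 2021.
January 2022 ends with Tuesday January 25, 2022.

January 25, 2022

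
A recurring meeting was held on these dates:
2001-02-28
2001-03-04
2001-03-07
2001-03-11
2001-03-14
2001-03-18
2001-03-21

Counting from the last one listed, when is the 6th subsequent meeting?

2001-04-11

The gap pattern 4, 3, 4, 3, 4, 3 repeats every 2 events.
These are the Wednesdays and Sundays of each week.
Next Sunday: 2001-03-25.
Next Wednesday: 2001-03-28.
Next Sunday: 2001-04-01.
Next Wednesday: 2001-04-04.
The following Sunday is 2001-04-08.
The following Wednesday is 2001-04-11.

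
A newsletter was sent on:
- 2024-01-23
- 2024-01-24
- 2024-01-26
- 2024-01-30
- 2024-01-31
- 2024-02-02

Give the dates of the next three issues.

Gaps: 1, 2, 4, 1, 2 days — not constant, but cyclic with period 3.
The events fall on every Tuesday, Wednesday and Friday.
The following Tuesday is 2024-02-06.
Next Wednesday: 2024-02-07.
Next Friday: 2024-02-09.

2024-02-06, 2024-02-07, 2024-02-09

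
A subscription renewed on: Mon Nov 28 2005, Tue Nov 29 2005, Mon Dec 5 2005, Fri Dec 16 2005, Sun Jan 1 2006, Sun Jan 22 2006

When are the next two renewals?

Intervals are 1, 6, 11, 16, 21 days — an arithmetic progression with common difference 5.
Next gap: 26 days. Sun Jan 22 2006 + 26 days = Fri Feb 17 2006.
Next gap: 31 days. Fri Feb 17 2006 + 31 days = Mon Mar 20 2006.

Fri Feb 17 2006, Mon Mar 20 2006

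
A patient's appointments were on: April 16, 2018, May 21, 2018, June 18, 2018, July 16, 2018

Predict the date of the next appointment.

August 20, 2018

Gaps: 35, 28, 28 days — a mix of 28 and 35. Every date is a Monday.
Each is the 3rd Monday of its month.
August 2018 — 3rd Monday is August 20, 2018.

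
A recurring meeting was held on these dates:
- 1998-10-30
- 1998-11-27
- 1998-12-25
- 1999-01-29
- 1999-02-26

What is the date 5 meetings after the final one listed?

All Fridays; the gaps (28, 28, 35, 28) vary with month length.
This is the last Friday of each month.
March 1999 ends with Friday 1999-03-26.
April 1999 ends with Friday 1999-04-30.
May 1999 ends with Friday 1999-05-28.
Last Friday of June 1999: 1999-06-25.
Last Friday of July 1999: 1999-07-30.

1999-07-30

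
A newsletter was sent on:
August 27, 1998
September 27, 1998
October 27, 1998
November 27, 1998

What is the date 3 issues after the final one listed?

February 27, 1999

The day-of-month is always 27 (31, 30, 31 days between events).
So this recurs on the 27th of each month.
December 1998: December 27, 1998.
January 1999: January 27, 1999.
Next: February 1999 → February 27, 1999.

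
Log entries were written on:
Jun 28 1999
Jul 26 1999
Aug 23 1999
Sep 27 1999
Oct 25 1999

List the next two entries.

Nov 22 1999, Dec 27 1999

These are Mondays at 28- or 35-day spacing (28, 28, 35, 28).
The pattern: 4th Monday of the month.
4th Monday of November 1999: Nov 22 1999.
December 1999 — 4th Monday is Dec 27 1999.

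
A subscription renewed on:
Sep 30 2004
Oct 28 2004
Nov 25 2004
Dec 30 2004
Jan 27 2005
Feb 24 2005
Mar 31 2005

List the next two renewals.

Apr 28 2005, May 26 2005

Every date is a Thursday; gaps 28, 28, 35, 28, 28, 35 days.
Each is the last Thursday of its month (at least one falls on the 29th or later, ruling out '4th Thursday').
Last Thursday of April 2005: Apr 28 2005.
May 2005 ends with Thursday May 26 2005.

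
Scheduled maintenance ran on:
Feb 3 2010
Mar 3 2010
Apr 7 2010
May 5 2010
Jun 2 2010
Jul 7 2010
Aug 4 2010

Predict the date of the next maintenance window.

Sep 1 2010

These are Wednesdays at 28- or 35-day spacing (28, 35, 28, 28, 35, 28).
The pattern: 1st Wednesday of the month.
1st Wednesday of September 2010: Sep 1 2010.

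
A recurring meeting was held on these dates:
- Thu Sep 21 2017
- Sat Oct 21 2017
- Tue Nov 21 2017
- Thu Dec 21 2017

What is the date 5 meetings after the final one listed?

Mon May 21 2018

Gaps: 30, 31, 30 days — not constant. Every event is on the 21st of the month.
Pattern: the 21st of each month.
January 2018: Sun Jan 21 2018.
February 2018: Wed Feb 21 2018.
March 2018: Wed Mar 21 2018.
Next: April 2018 → Sat Apr 21 2018.
May 2018: Mon May 21 2018.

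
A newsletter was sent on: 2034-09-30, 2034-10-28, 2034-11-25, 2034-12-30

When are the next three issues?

All Saturdays; the gaps (28, 28, 35) vary with month length.
This is the last Saturday of each month.
January 2035 ends with Saturday 2035-01-27.
Last Saturday of February 2035: 2035-02-24.
March 2035 ends with Saturday 2035-03-31.

2035-01-27, 2035-02-24, 2035-03-31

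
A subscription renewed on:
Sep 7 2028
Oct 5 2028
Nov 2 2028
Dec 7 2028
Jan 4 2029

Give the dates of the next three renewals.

Feb 1 2029, Mar 1 2029, Apr 5 2029

All dates are Thursdays, 28, 28, 35, 28 days apart.
Specifically, the 1st Thursday of each month.
February 2029 — 1st Thursday is Feb 1 2029.
1st Thursday of March 2029: Mar 1 2029.
1st Thursday of April 2029: Apr 5 2029.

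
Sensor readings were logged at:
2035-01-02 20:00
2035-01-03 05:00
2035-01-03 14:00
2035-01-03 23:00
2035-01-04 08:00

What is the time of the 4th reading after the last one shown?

2035-01-05 20:00

Spacing: 9, 9, 9, 9 h — constant 9 h.
2035-01-04 08:00 + 9 h = 2035-01-04 17:00.
2035-01-04 17:00 + 9 h = 2035-01-05 02:00.
2035-01-05 02:00 + 9 h = 2035-01-05 11:00.
2035-01-05 11:00 + 9 h = 2035-01-05 20:00.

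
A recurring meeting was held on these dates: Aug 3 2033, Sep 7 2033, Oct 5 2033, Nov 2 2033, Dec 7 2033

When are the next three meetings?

Jan 4 2034, Feb 1 2034, Mar 1 2034

These are Wednesdays at 28- or 35-day spacing (35, 28, 28, 35).
The pattern: 1st Wednesday of the month.
January 2034 — 1st Wednesday is Jan 4 2034.
February 2034 — 1st Wednesday is Feb 1 2034.
1st Wednesday of March 2034: Mar 1 2034.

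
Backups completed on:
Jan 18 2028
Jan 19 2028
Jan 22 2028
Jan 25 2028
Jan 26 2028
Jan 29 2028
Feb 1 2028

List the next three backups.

Every event lands on a Tuesday or Wednesday or Saturday (gaps cycle 1, 3, 3, 1, 3, 3).
So the schedule is: every Tuesday, Wednesday and Saturday.
Next Wednesday: Feb 2 2028.
The following Saturday is Feb 5 2028.
The following Tuesday is Feb 8 2028.

Feb 2 2028, Feb 5 2028, Feb 8 2028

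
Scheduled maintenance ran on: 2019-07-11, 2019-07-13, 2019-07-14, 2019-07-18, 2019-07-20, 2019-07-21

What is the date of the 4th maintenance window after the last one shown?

Gaps: 2, 1, 4, 2, 1 days — not constant, but cyclic with period 3.
The events fall on every Thursday, Saturday and Sunday.
The following Thursday is 2019-07-25.
The following Saturday is 2019-07-27.
The following Sunday is 2019-07-28.
The following Thursday is 2019-08-01.

2019-08-01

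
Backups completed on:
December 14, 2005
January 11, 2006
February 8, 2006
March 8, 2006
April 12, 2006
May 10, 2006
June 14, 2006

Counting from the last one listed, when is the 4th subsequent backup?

Gaps: 28, 28, 28, 35, 28, 35 days — a mix of 28 and 35. Every date is a Wednesday.
Each is the 2nd Wednesday of its month.
July 2006 — 2nd Wednesday is July 12, 2006.
2nd Wednesday of August 2006: August 9, 2006.
2nd Wednesday of September 2006: September 13, 2006.
2nd Wednesday of October 2006: October 11, 2006.

October 11, 2006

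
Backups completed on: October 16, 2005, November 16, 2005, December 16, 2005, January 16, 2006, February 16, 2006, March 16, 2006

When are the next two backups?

April 16, 2006; May 16, 2006

The day-of-month is always 16 (31, 30, 31, 31, 28 days between events).
So this recurs on the 16th of each month.
April 2006: April 16, 2006.
Next: May 2006 → May 16, 2006.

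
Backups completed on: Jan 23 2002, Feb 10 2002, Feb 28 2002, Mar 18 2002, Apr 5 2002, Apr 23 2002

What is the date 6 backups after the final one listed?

The spacing is 18, 18, 18, 18, 18 days — always 18 days.
Apr 23 2002 + 18 days = May 11 2002.
May 11 2002 + 18 days = May 29 2002.
May 29 2002 + 18 days = Jun 16 2002.
Jun 16 2002 + 18 days = Jul 4 2002.
Jul 4 2002 + 18 days = Jul 22 2002.
Jul 22 2002 + 18 days = Aug 9 2002.

Aug 9 2002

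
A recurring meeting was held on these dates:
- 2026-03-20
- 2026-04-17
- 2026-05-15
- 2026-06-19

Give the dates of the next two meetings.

These are Fridays at 28- or 35-day spacing (28, 28, 35).
The pattern: 3rd Friday of the month.
3rd Friday of July 2026: 2026-07-17.
3rd Friday of August 2026: 2026-08-21.

2026-07-17, 2026-08-21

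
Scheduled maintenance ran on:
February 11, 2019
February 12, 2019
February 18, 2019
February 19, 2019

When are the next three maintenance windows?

Every event lands on a Monday or Tuesday (gaps cycle 1, 6, 1).
So the schedule is: every Monday and Tuesday.
Next Monday: February 25, 2019.
Next Tuesday: February 26, 2019.
The following Monday is March 4, 2019.

February 25, 2019; February 26, 2019; March 4, 2019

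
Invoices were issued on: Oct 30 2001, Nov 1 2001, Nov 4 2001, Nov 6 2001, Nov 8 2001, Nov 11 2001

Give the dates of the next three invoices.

Nov 13 2001, Nov 15 2001, Nov 18 2001

The gap pattern 2, 3, 2, 2, 3 repeats every 3 events.
These are the Tuesdays, Thursdays and Sundays of each week.
The following Tuesday is Nov 13 2001.
The following Thursday is Nov 15 2001.
Next Sunday: Nov 18 2001.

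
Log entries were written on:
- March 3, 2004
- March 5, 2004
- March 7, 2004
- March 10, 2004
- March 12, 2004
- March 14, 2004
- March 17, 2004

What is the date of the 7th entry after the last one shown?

Every event lands on a Wednesday or Friday or Sunday (gaps cycle 2, 2, 3, 2, 2, 3).
So the schedule is: every Wednesday, Friday and Sunday.
Next Friday: March 19, 2004.
Next Sunday: March 21, 2004.
Next Wednesday: March 24, 2004.
The following Friday is March 26, 2004.
Next Sunday: March 28, 2004.
Next Wednesday: March 31, 2004.
Next Friday: April 2, 2004.

April 2, 2004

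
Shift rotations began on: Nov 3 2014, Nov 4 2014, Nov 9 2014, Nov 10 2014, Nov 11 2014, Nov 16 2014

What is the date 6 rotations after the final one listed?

Gaps: 1, 5, 1, 1, 5 days — not constant, but cyclic with period 3.
The events fall on every Monday, Tuesday and Sunday.
The following Monday is Nov 17 2014.
Next Tuesday: Nov 18 2014.
Next Sunday: Nov 23 2014.
Next Monday: Nov 24 2014.
The following Tuesday is Nov 25 2014.
Next Sunday: Nov 30 2014.

Nov 30 2014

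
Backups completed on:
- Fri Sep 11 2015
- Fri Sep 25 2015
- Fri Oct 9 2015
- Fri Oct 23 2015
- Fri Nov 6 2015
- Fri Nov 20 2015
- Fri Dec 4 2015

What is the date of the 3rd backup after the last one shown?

The spacing is 14, 14, 14, 14, 14, 14 days — always 14 days.
Fri Dec 4 2015 + 14 days = Fri Dec 18 2015.
Fri Dec 18 2015 + 14 days = Fri Jan 1 2016.
Fri Jan 1 2016 + 14 days = Fri Jan 15 2016.

Fri Jan 15 2016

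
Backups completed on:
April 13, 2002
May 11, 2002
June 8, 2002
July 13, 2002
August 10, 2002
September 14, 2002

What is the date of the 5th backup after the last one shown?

February 8, 2003

All dates are Saturdays, 28, 28, 35, 28, 35 days apart.
Specifically, the 2nd Saturday of each month.
2nd Saturday of October 2002: October 12, 2002.
2nd Saturday of November 2002: November 9, 2002.
2nd Saturday of December 2002: December 14, 2002.
January 2003 — 2nd Saturday is January 11, 2003.
2nd Saturday of February 2003: February 8, 2003.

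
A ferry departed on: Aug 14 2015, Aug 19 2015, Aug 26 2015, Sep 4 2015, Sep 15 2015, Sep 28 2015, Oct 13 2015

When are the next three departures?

Gaps: 5, 7, 9, 11, 13, 15 days — each gap is 2 larger than the previous one.
Next gap: 17 days. Oct 13 2015 + 17 days = Oct 30 2015.
Next gap: 19 days. Oct 30 2015 + 19 days = Nov 18 2015.
Next gap: 21 days. Nov 18 2015 + 21 days = Dec 9 2015.

Oct 30 2015, Nov 18 2015, Dec 9 2015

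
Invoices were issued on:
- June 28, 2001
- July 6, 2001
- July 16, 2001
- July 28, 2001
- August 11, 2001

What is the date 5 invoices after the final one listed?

November 19, 2001

Intervals are 8, 10, 12, 14 days — an arithmetic progression with common difference 2.
Next gap: 16 days. August 11, 2001 + 16 days = August 27, 2001.
Next gap: 18 days. August 27, 2001 + 18 days = September 14, 2001.
Next gap: 20 days. September 14, 2001 + 20 days = October 4, 2001.
Next gap: 22 days. October 4, 2001 + 22 days = October 26, 2001.
Next gap: 24 days. October 26, 2001 + 24 days = November 19, 2001.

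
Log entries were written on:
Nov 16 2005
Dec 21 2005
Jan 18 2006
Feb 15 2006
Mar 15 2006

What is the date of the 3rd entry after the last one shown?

Jun 21 2006

Gaps: 35, 28, 28, 28 days — a mix of 28 and 35. Every date is a Wednesday.
Each is the 3rd Wednesday of its month.
3rd Wednesday of April 2006: Apr 19 2006.
May 2006 — 3rd Wednesday is May 17 2006.
June 2006 — 3rd Wednesday is Jun 21 2006.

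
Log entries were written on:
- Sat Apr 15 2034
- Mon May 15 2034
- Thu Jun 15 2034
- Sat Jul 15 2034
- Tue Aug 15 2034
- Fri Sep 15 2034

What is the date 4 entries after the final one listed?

Mon Jan 15 2035

Gaps: 30, 31, 30, 31, 31 days — not constant. Every event is on the 15th of the month.
Pattern: the 15th of each month.
Next: October 2034 → Sun Oct 15 2034.
November 2034: Wed Nov 15 2034.
Next: December 2034 → Fri Dec 15 2034.
Next: January 2035 → Mon Jan 15 2035.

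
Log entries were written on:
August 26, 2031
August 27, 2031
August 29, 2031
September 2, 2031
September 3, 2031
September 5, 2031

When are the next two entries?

Every event lands on a Tuesday or Wednesday or Friday (gaps cycle 1, 2, 4, 1, 2).
So the schedule is: every Tuesday, Wednesday and Friday.
Next Tuesday: September 9, 2031.
The following Wednesday is September 10, 2031.

September 9, 2031; September 10, 2031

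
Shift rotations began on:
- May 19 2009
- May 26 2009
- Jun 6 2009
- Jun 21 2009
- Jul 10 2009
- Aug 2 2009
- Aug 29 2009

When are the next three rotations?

Gaps: 7, 11, 15, 19, 23, 27 days — each gap is 4 larger than the previous one.
Next gap: 31 days. Aug 29 2009 + 31 days = Sep 29 2009.
Next gap: 35 days. Sep 29 2009 + 35 days = Nov 3 2009.
Next gap: 39 days. Nov 3 2009 + 39 days = Dec 12 2009.

Sep 29 2009, Nov 3 2009, Dec 12 2009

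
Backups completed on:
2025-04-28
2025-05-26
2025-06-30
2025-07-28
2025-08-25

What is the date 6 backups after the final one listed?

These are Mondays with 28, 35, 28, 28-day gaps.
Each is the final Monday of its month — 2025-06-30 is past the 28th, so '4th Monday' doesn't fit.
Last Monday of September 2025: 2025-09-29.
Last Monday of October 2025: 2025-10-27.
Last Monday of November 2025: 2025-11-24.
December 2025 ends with Monday 2025-12-29.
January 2026 ends with Monday 2026-01-26.
February 2026 ends with Monday 2026-02-23.

2026-02-23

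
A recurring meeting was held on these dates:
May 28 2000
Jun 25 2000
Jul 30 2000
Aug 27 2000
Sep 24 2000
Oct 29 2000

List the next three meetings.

All Sundays; the gaps (28, 35, 28, 28, 35) vary with month length.
This is the last Sunday of each month.
November 2000 ends with Sunday Nov 26 2000.
December 2000 ends with Sunday Dec 31 2000.
Last Sunday of January 2001: Jan 28 2001.

Nov 26 2000, Dec 31 2000, Jan 28 2001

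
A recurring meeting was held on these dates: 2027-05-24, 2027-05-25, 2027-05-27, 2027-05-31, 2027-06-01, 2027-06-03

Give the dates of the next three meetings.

The gap pattern 1, 2, 4, 1, 2 repeats every 3 events.
These are the Mondays, Tuesdays and Thursdays of each week.
The following Monday is 2027-06-07.
Next Tuesday: 2027-06-08.
The following Thursday is 2027-06-10.

2027-06-07, 2027-06-08, 2027-06-10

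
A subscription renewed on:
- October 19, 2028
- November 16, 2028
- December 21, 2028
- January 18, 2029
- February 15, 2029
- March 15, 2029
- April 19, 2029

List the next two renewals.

All dates are Thursdays, 28, 35, 28, 28, 28, 35 days apart.
Specifically, the 3rd Thursday of each month.
3rd Thursday of May 2029: May 17, 2029.
June 2029 — 3rd Thursday is June 21, 2029.

May 17, 2029; June 21, 2029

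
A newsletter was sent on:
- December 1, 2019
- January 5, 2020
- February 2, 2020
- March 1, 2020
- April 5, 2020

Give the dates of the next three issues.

These are Sundays at 28- or 35-day spacing (35, 28, 28, 35).
The pattern: 1st Sunday of the month.
1st Sunday of May 2020: May 3, 2020.
June 2020 — 1st Sunday is June 7, 2020.
July 2020 — 1st Sunday is July 5, 2020.

May 3, 2020; June 7, 2020; July 5, 2020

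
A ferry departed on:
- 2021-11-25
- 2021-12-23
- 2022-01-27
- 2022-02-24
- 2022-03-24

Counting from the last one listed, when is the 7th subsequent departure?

2022-10-27

These are Thursdays at 28- or 35-day spacing (28, 35, 28, 28).
The pattern: 4th Thursday of the month.
4th Thursday of April 2022: 2022-04-28.
May 2022 — 4th Thursday is 2022-05-26.
4th Thursday of June 2022: 2022-06-23.
4th Thursday of July 2022: 2022-07-28.
August 2022 — 4th Thursday is 2022-08-25.
4th Thursday of September 2022: 2022-09-22.
4th Thursday of October 2022: 2022-10-27.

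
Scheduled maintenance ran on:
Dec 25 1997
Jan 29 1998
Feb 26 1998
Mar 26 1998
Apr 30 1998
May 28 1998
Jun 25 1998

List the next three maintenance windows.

Jul 30 1998, Aug 27 1998, Sep 24 1998

Every date is a Thursday; gaps 35, 28, 28, 35, 28, 28 days.
Each is the last Thursday of its month (at least one falls on the 29th or later, ruling out '4th Thursday').
Last Thursday of July 1998: Jul 30 1998.
Last Thursday of August 1998: Aug 27 1998.
Last Thursday of September 1998: Sep 24 1998.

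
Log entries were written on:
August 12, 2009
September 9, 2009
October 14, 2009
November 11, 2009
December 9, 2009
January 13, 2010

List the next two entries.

These are Wednesdays at 28- or 35-day spacing (28, 35, 28, 28, 35).
The pattern: 2nd Wednesday of the month.
February 2010 — 2nd Wednesday is February 10, 2010.
2nd Wednesday of March 2010: March 10, 2010.

February 10, 2010; March 10, 2010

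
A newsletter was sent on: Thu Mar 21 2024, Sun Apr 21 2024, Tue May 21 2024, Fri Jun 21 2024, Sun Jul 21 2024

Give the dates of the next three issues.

Wed Aug 21 2024, Sat Sep 21 2024, Mon Oct 21 2024

The day-of-month is always 21 (31, 30, 31, 30 days between events).
So this recurs on the 21st of each month.
August 2024: Wed Aug 21 2024.
September 2024: Sat Sep 21 2024.
October 2024: Mon Oct 21 2024.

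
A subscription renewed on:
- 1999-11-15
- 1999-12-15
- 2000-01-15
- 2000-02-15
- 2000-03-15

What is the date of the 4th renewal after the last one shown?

The day-of-month is always 15 (30, 31, 31, 29 days between events).
So this recurs on the 15th of each month.
April 2000: 2000-04-15.
Next: May 2000 → 2000-05-15.
June 2000: 2000-06-15.
Next: July 2000 → 2000-07-15.

2000-07-15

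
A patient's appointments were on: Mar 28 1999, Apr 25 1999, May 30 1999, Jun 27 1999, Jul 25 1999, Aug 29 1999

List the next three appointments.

Sep 26 1999, Oct 31 1999, Nov 28 1999

Every date is a Sunday; gaps 28, 35, 28, 28, 35 days.
Each is the last Sunday of its month (at least one falls on the 29th or later, ruling out '4th Sunday').
September 1999 ends with Sunday Sep 26 1999.
Last Sunday of October 1999: Oct 31 1999.
November 1999 ends with Sunday Nov 28 1999.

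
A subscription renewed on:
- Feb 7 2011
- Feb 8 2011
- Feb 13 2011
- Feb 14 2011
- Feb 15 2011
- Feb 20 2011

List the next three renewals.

Every event lands on a Monday or Tuesday or Sunday (gaps cycle 1, 5, 1, 1, 5).
So the schedule is: every Monday, Tuesday and Sunday.
The following Monday is Feb 21 2011.
Next Tuesday: Feb 22 2011.
The following Sunday is Feb 27 2011.

Feb 21 2011, Feb 22 2011, Feb 27 2011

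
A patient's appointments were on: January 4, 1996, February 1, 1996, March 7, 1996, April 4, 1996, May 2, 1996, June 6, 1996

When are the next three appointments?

All dates are Thursdays, 28, 35, 28, 28, 35 days apart.
Specifically, the 1st Thursday of each month.
1st Thursday of July 1996: July 4, 1996.
August 1996 — 1st Thursday is August 1, 1996.
September 1996 — 1st Thursday is September 5, 1996.

July 4, 1996; August 1, 1996; September 5, 1996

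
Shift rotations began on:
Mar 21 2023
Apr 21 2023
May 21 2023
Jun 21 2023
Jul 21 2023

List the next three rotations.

Aug 21 2023, Sep 21 2023, Oct 21 2023

The day-of-month is always 21 (31, 30, 31, 30 days between events).
So this recurs on the 21st of each month.
August 2023: Aug 21 2023.
Next: September 2023 → Sep 21 2023.
Next: October 2023 → Oct 21 2023.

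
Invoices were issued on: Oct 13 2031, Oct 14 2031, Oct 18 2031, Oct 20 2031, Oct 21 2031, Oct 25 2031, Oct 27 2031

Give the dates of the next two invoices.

Gaps: 1, 4, 2, 1, 4, 2 days — not constant, but cyclic with period 3.
The events fall on every Monday, Tuesday and Saturday.
The following Tuesday is Oct 28 2031.
Next Saturday: Nov 1 2031.

Oct 28 2031, Nov 1 2031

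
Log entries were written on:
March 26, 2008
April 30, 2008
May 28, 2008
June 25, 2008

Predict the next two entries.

Every date is a Wednesday; gaps 35, 28, 28 days.
Each is the last Wednesday of its month (at least one falls on the 29th or later, ruling out '4th Wednesday').
July 2008 ends with Wednesday July 30, 2008.
Last Wednesday of August 2008: August 27, 2008.

July 30, 2008; August 27, 2008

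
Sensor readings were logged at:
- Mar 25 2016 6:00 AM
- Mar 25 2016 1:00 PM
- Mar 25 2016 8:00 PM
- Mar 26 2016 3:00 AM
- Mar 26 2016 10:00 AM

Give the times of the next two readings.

Gaps: 7, 7, 7, 7 hours — each event is 7 hours after the previous one.
Mar 26 2016 10:00 AM + 7 h = Mar 26 2016 5:00 PM.
Mar 26 2016 5:00 PM + 7 h = Mar 27 2016 12:00 AM.

Mar 26 2016 5:00 PM, Mar 27 2016 12:00 AM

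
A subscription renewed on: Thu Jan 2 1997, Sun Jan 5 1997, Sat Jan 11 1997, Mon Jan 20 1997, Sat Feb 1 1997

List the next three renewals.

The spacing grows by 3 each time: 3, 6, 9, 12 days.
Next gap: 15 days. Sat Feb 1 1997 + 15 days = Sun Feb 16 1997.
Next gap: 18 days. Sun Feb 16 1997 + 18 days = Thu Mar 6 1997.
Next gap: 21 days. Thu Mar 6 1997 + 21 days = Thu Mar 27 1997.

Sun Feb 16 1997, Thu Mar 6 1997, Thu Mar 27 1997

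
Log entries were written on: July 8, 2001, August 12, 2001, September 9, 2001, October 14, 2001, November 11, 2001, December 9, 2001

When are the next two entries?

Gaps: 35, 28, 35, 28, 28 days — a mix of 28 and 35. Every date is a Sunday.
Each is the 2nd Sunday of its month.
January 2002 — 2nd Sunday is January 13, 2002.
February 2002 — 2nd Sunday is February 10, 2002.

January 13, 2002; February 10, 2002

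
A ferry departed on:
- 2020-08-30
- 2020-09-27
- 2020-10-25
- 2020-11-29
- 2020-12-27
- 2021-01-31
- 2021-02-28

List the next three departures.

These are Sundays with 28, 28, 35, 28, 35, 28-day gaps.
Each is the final Sunday of its month — 2020-08-30 is past the 28th, so '4th Sunday' doesn't fit.
Last Sunday of March 2021: 2021-03-28.
Last Sunday of April 2021: 2021-04-25.
Last Sunday of May 2021: 2021-05-30.

2021-03-28, 2021-04-25, 2021-05-30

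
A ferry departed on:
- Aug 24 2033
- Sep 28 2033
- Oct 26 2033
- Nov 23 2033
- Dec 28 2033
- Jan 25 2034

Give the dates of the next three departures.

Feb 22 2034, Mar 22 2034, Apr 26 2034

Gaps: 35, 28, 28, 35, 28 days — a mix of 28 and 35. Every date is a Wednesday.
Each is the 4th Wednesday of its month.
4th Wednesday of February 2034: Feb 22 2034.
March 2034 — 4th Wednesday is Mar 22 2034.
April 2034 — 4th Wednesday is Apr 26 2034.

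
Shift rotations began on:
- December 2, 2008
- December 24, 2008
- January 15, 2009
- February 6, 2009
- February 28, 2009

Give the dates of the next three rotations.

The spacing is 22, 22, 22, 22 days — always 22 days.
February 28, 2009 + 22 days = March 22, 2009.
March 22, 2009 + 22 days = April 13, 2009.
April 13, 2009 + 22 days = May 5, 2009.

March 22, 2009; April 13, 2009; May 5, 2009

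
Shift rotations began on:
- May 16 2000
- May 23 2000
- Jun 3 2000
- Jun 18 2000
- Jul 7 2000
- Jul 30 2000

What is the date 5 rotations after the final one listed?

Jan 21 2001

Intervals are 7, 11, 15, 19, 23 days — an arithmetic progression with common difference 4.
Next gap: 27 days. Jul 30 2000 + 27 days = Aug 26 2000.
Next gap: 31 days. Aug 26 2000 + 31 days = Sep 26 2000.
Next gap: 35 days. Sep 26 2000 + 35 days = Oct 31 2000.
Next gap: 39 days. Oct 31 2000 + 39 days = Dec 9 2000.
Next gap: 43 days. Dec 9 2000 + 43 days = Jan 21 2001.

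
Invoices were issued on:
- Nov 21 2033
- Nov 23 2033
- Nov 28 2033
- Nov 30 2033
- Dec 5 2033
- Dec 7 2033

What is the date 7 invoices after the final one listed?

The gap pattern 2, 5, 2, 5, 2 repeats every 2 events.
These are the Mondays and Wednesdays of each week.
The following Monday is Dec 12 2033.
Next Wednesday: Dec 14 2033.
The following Monday is Dec 19 2033.
The following Wednesday is Dec 21 2033.
The following Monday is Dec 26 2033.
Next Wednesday: Dec 28 2033.
The following Monday is Jan 2 2034.

Jan 2 2034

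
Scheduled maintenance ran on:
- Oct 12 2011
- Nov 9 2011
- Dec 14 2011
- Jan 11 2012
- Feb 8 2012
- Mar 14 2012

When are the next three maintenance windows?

Apr 11 2012, May 9 2012, Jun 13 2012

All dates are Wednesdays, 28, 35, 28, 28, 35 days apart.
Specifically, the 2nd Wednesday of each month.
April 2012 — 2nd Wednesday is Apr 11 2012.
May 2012 — 2nd Wednesday is May 9 2012.
June 2012 — 2nd Wednesday is Jun 13 2012.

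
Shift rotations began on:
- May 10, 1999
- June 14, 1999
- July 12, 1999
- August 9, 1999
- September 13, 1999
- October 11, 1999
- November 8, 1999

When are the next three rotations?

December 13, 1999; January 10, 2000; February 14, 2000

These are Mondays at 28- or 35-day spacing (35, 28, 28, 35, 28, 28).
The pattern: 2nd Monday of the month.
December 1999 — 2nd Monday is December 13, 1999.
January 2000 — 2nd Monday is January 10, 2000.
February 2000 — 2nd Monday is February 14, 2000.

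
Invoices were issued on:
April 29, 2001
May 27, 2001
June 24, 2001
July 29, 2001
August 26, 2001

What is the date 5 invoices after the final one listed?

January 27, 2002

All Sundays; the gaps (28, 28, 35, 28) vary with month length.
This is the last Sunday of each month.
September 2001 ends with Sunday September 30, 2001.
October 2001 ends with Sunday October 28, 2001.
November 2001 ends with Sunday November 25, 2001.
Last Sunday of December 2001: December 30, 2001.
January 2002 ends with Sunday January 27, 2002.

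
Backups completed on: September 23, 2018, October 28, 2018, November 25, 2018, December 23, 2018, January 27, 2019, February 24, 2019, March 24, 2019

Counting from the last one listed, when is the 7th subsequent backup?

All dates are Sundays, 35, 28, 28, 35, 28, 28 days apart.
Specifically, the 4th Sunday of each month.
4th Sunday of April 2019: April 28, 2019.
4th Sunday of May 2019: May 26, 2019.
June 2019 — 4th Sunday is June 23, 2019.
4th Sunday of July 2019: July 28, 2019.
August 2019 — 4th Sunday is August 25, 2019.
4th Sunday of September 2019: September 22, 2019.
October 2019 — 4th Sunday is October 27, 2019.

October 27, 2019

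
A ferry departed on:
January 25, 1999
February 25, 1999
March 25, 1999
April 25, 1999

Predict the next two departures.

May 25, 1999; June 25, 1999

Each date is the 25th; the gaps (31, 28, 31) track the month lengths.
The rule is the 25th of each month.
Next: May 1999 → May 25, 1999.
June 1999: June 25, 1999.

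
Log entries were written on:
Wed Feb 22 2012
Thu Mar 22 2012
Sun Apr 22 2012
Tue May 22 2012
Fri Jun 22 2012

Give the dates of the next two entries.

The day-of-month is always 22 (29, 31, 30, 31 days between events).
So this recurs on the 22nd of each month.
Next: July 2012 → Sun Jul 22 2012.
Next: August 2012 → Wed Aug 22 2012.

Sun Jul 22 2012, Wed Aug 22 2012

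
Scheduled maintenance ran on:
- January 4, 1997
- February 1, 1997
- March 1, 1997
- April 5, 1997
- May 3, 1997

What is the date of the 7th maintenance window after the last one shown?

December 6, 1997

These are Saturdays at 28- or 35-day spacing (28, 28, 35, 28).
The pattern: 1st Saturday of the month.
June 1997 — 1st Saturday is June 7, 1997.
July 1997 — 1st Saturday is July 5, 1997.
August 1997 — 1st Saturday is August 2, 1997.
September 1997 — 1st Saturday is September 6, 1997.
1st Saturday of October 1997: October 4, 1997.
1st Saturday of November 1997: November 1, 1997.
1st Saturday of December 1997: December 6, 1997.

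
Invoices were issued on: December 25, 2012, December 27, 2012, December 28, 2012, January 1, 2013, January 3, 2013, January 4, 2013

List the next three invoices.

The gap pattern 2, 1, 4, 2, 1 repeats every 3 events.
These are the Tuesdays, Thursdays and Fridays of each week.
The following Tuesday is January 8, 2013.
The following Thursday is January 10, 2013.
Next Friday: January 11, 2013.

January 8, 2013; January 10, 2013; January 11, 2013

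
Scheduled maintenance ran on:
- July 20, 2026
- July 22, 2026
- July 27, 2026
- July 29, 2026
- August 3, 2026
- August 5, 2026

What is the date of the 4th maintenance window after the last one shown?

Gaps: 2, 5, 2, 5, 2 days — not constant, but cyclic with period 2.
The events fall on every Monday and Wednesday.
The following Monday is August 10, 2026.
The following Wednesday is August 12, 2026.
Next Monday: August 17, 2026.
Next Wednesday: August 19, 2026.

August 19, 2026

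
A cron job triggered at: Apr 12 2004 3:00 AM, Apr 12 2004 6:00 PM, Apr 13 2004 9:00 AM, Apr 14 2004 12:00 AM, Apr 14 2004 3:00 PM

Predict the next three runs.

Gaps: 15, 15, 15, 15 hours — each event is 15 hours after the previous one.
Apr 14 2004 3:00 PM + 15 h = Apr 15 2004 6:00 AM.
Apr 15 2004 6:00 AM + 15 h = Apr 15 2004 9:00 PM.
Apr 15 2004 9:00 PM + 15 h = Apr 16 2004 12:00 PM.

Apr 15 2004 6:00 AM, Apr 15 2004 9:00 PM, Apr 16 2004 12:00 PM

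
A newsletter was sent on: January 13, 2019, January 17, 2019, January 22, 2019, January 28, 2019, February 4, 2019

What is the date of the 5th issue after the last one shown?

Gaps: 4, 5, 6, 7 days — each gap is 1 larger than the previous one.
Next gap: 8 days. February 4, 2019 + 8 days = February 12, 2019.
Next gap: 9 days. February 12, 2019 + 9 days = February 21, 2019.
Next gap: 10 days. February 21, 2019 + 10 days = March 3, 2019.
Next gap: 11 days. March 3, 2019 + 11 days = March 14, 2019.
Next gap: 12 days. March 14, 2019 + 12 days = March 26, 2019.

March 26, 2019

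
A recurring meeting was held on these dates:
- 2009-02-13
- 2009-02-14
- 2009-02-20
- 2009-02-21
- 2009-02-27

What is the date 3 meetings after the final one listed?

Gaps: 1, 6, 1, 6 days — not constant, but cyclic with period 2.
The events fall on every Friday and Saturday.
Next Saturday: 2009-02-28.
The following Friday is 2009-03-06.
The following Saturday is 2009-03-07.

2009-03-07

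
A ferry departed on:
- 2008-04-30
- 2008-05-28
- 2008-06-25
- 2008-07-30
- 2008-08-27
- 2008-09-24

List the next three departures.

Every date is a Wednesday; gaps 28, 28, 35, 28, 28 days.
Each is the last Wednesday of its month (at least one falls on the 29th or later, ruling out '4th Wednesday').
Last Wednesday of October 2008: 2008-10-29.
November 2008 ends with Wednesday 2008-11-26.
Last Wednesday of December 2008: 2008-12-31.

2008-10-29, 2008-11-26, 2008-12-31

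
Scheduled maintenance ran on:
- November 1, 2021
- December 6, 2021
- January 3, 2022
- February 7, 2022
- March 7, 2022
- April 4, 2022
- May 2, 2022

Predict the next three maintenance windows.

All dates are Mondays, 35, 28, 35, 28, 28, 28 days apart.
Specifically, the 1st Monday of each month.
June 2022 — 1st Monday is June 6, 2022.
July 2022 — 1st Monday is July 4, 2022.
August 2022 — 1st Monday is August 1, 2022.

June 6, 2022; July 4, 2022; August 1, 2022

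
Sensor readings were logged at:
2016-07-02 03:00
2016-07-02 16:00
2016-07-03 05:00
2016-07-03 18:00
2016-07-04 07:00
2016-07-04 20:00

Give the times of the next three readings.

2016-07-05 09:00, 2016-07-05 22:00, 2016-07-06 11:00

Spacing: 13, 13, 13, 13, 13 h — constant 13 h.
2016-07-04 20:00 + 13 h = 2016-07-05 09:00.
2016-07-05 09:00 + 13 h = 2016-07-05 22:00.
2016-07-05 22:00 + 13 h = 2016-07-06 11:00.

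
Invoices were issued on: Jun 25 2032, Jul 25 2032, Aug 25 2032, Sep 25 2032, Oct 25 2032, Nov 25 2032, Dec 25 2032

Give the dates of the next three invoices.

Each date is the 25th; the gaps (30, 31, 31, 30, 31, 30) track the month lengths.
The rule is the 25th of each month.
Next: January 2033 → Jan 25 2033.
February 2033: Feb 25 2033.
Next: March 2033 → Mar 25 2033.

Jan 25 2033, Feb 25 2033, Mar 25 2033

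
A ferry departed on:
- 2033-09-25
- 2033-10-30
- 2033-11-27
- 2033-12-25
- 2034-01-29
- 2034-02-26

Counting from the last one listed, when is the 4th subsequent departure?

Every date is a Sunday; gaps 35, 28, 28, 35, 28 days.
Each is the last Sunday of its month (at least one falls on the 29th or later, ruling out '4th Sunday').
Last Sunday of March 2034: 2034-03-26.
Last Sunday of April 2034: 2034-04-30.
May 2034 ends with Sunday 2034-05-28.
Last Sunday of June 2034: 2034-06-25.

2034-06-25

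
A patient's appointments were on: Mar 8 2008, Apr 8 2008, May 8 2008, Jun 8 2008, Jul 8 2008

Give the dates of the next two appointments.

Each date is the 8th; the gaps (31, 30, 31, 30) track the month lengths.
The rule is the 8th of each month.
August 2008: Aug 8 2008.
September 2008: Sep 8 2008.

Aug 8 2008, Sep 8 2008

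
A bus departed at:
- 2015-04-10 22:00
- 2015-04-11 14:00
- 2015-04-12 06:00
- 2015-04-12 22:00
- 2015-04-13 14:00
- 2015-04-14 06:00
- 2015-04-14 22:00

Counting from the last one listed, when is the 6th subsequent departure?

The interval is a steady 16 hours (16, 16, 16, 16, 16, 16).
2015-04-14 22:00 + 16 h = 2015-04-15 14:00.
2015-04-15 14:00 + 16 h = 2015-04-16 06:00.
2015-04-16 06:00 + 16 h = 2015-04-16 22:00.
2015-04-16 22:00 + 16 h = 2015-04-17 14:00.
2015-04-17 14:00 + 16 h = 2015-04-18 06:00.
2015-04-18 06:00 + 16 h = 2015-04-18 22:00.

2015-04-18 22:00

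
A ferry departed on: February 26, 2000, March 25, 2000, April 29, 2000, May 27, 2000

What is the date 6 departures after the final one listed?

November 25, 2000

These are Saturdays with 28, 35, 28-day gaps.
Each is the final Saturday of its month — April 29, 2000 is past the 28th, so '4th Saturday' doesn't fit.
Last Saturday of June 2000: June 24, 2000.
July 2000 ends with Saturday July 29, 2000.
Last Saturday of August 2000: August 26, 2000.
Last Saturday of September 2000: September 30, 2000.
Last Saturday of October 2000: October 28, 2000.
November 2000 ends with Saturday November 25, 2000.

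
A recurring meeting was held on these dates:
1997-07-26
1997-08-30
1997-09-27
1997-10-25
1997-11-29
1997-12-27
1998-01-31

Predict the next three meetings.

1998-02-28, 1998-03-28, 1998-04-25

These are Saturdays with 35, 28, 28, 35, 28, 35-day gaps.
Each is the final Saturday of its month — 1997-08-30 is past the 28th, so '4th Saturday' doesn't fit.
Last Saturday of February 1998: 1998-02-28.
March 1998 ends with Saturday 1998-03-28.
Last Saturday of April 1998: 1998-04-25.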